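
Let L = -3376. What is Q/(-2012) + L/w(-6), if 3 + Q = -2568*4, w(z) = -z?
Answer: -3365431/6036 ≈ -557.56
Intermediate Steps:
Q = -10275 (Q = -3 - 2568*4 = -3 - 10272 = -10275)
Q/(-2012) + L/w(-6) = -10275/(-2012) - 3376/((-1*(-6))) = -10275*(-1/2012) - 3376/6 = 10275/2012 - 3376*1/6 = 10275/2012 - 1688/3 = -3365431/6036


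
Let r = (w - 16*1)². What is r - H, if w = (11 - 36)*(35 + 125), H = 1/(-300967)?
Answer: 4854072823553/300967 ≈ 1.6128e+7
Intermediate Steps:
H = -1/300967 ≈ -3.3226e-6
w = -4000 (w = -25*160 = -4000)
r = 16128256 (r = (-4000 - 16*1)² = (-4000 - 16)² = (-4016)² = 16128256)
r - H = 16128256 - 1*(-1/300967) = 16128256 + 1/300967 = 4854072823553/300967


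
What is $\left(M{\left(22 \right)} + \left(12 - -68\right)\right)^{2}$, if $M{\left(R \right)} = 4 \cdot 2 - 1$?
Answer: $7569$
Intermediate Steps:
$M{\left(R \right)} = 7$ ($M{\left(R \right)} = 8 - 1 = 7$)
$\left(M{\left(22 \right)} + \left(12 - -68\right)\right)^{2} = \left(7 + \left(12 - -68\right)\right)^{2} = \left(7 + \left(12 + 68\right)\right)^{2} = \left(7 + 80\right)^{2} = 87^{2} = 7569$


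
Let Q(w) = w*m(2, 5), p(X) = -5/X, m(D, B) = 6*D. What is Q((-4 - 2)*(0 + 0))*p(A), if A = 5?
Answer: 0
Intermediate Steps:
Q(w) = 12*w (Q(w) = w*(6*2) = w*12 = 12*w)
Q((-4 - 2)*(0 + 0))*p(A) = (12*((-4 - 2)*(0 + 0)))*(-5/5) = (12*(-6*0))*(-5*⅕) = (12*0)*(-1) = 0*(-1) = 0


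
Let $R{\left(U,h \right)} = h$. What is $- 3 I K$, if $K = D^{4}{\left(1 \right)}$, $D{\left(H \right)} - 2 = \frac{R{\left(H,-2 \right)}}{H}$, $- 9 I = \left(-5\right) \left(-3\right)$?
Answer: $0$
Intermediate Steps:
$I = - \frac{5}{3}$ ($I = - \frac{\left(-5\right) \left(-3\right)}{9} = \left(- \frac{1}{9}\right) 15 = - \frac{5}{3} \approx -1.6667$)
$D{\left(H \right)} = 2 - \frac{2}{H}$
$K = 0$ ($K = \left(2 - \frac{2}{1}\right)^{4} = \left(2 - 2\right)^{4} = 0^{4} = 0$)
$- 3 I K = \left(-3\right) \left(- \frac{5}{3}\right) 0 = 5 \cdot 0 = 0$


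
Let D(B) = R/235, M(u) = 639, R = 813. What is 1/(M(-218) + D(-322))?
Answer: 235/150978 ≈ 0.0015565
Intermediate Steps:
D(B) = 813/235
1/(M(-218) + D(-322)) = 1/(639 + 813/235) = 1/(150978/235) = 235/150978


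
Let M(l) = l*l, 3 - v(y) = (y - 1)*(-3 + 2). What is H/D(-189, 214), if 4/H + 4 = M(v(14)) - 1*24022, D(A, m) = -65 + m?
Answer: -2/1770865 ≈ -1.1294e-6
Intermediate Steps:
v(y) = 2 + y (v(y) = 3 - (y - 1)*(-3 + 2) = 3 - (-1 + y)*(-1) = 3 - (1 - y) = 3 + (-1 + y) = 2 + y)
M(l) = l²
H = -2/11885 (H = 4/(-4 + ((2 + 14)² - 1*24022)) = 4/(-4 + (16² - 24022)) = 4/(-4 + (256 - 24022)) = 4/(-4 - 23766) = 4/(-23770) = 4*(-1/23770) = -2/11885 ≈ -0.00016828)
H/D(-189, 214) = -2/(11885*(-65 + 214)) = -2/11885/149 = -2/11885*1/149 = -2/1770865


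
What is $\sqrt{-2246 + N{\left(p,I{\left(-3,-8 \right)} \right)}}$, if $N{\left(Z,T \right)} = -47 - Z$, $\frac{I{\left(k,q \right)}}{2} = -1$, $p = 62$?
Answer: $i \sqrt{2355} \approx 48.528 i$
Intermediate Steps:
$I{\left(k,q \right)} = -2$ ($I{\left(k,q \right)} = 2 \left(-1\right) = -2$)
$\sqrt{-2246 + N{\left(p,I{\left(-3,-8 \right)} \right)}} = \sqrt{-2246 - 109} = \sqrt{-2355} = i \sqrt{2355}$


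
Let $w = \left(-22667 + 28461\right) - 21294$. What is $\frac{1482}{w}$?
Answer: $- \frac{741}{7750} \approx -0.095613$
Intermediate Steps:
$w = -15500$ ($w = 5794 - 21294 = -15500$)
$\frac{1482}{w} = \frac{1482}{-15500} = 1482 \left(- \frac{1}{15500}\right) = - \frac{741}{7750}$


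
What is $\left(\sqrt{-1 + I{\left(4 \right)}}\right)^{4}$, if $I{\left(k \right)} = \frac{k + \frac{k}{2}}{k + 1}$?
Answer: $\frac{1}{25} \approx 0.04$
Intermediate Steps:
$I{\left(k \right)} = \frac{3 k}{2 \left(1 + k\right)}$ ($I{\left(k \right)} = \frac{k + k \frac{1}{2}}{1 + k} = \frac{k + \frac{k}{2}}{1 + k} = \frac{\frac{3}{2} k}{1 + k} = \frac{3 k}{2 \left(1 + k\right)}$)
$\left(\sqrt{-1 + I{\left(4 \right)}}\right)^{4} = \left(\sqrt{-1 + \frac{3}{2} \cdot 4 \frac{1}{1 + 4}}\right)^{4} = \left(\sqrt{-1 + \frac{3}{2} \cdot 4 \cdot \frac{1}{5}}\right)^{4} = \left(\sqrt{-1 + \frac{6}{5}}\right)^{4} = \left(\sqrt{\frac{1}{5}}\right)^{4} = \left(\frac{\sqrt{5}}{5}\right)^{4} = \frac{1}{25}$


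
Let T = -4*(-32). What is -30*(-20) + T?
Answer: 728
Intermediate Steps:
T = 128
-30*(-20) + T = -30*(-20) + 128 = 600 + 128 = 728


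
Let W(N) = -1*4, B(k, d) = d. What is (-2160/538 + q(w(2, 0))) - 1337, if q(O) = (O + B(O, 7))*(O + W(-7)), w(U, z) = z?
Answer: -368265/269 ≈ -1369.0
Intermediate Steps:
W(N) = -4
q(O) = (-4 + O)*(7 + O) (q(O) = (O + 7)*(O - 4) = (7 + O)*(-4 + O) = (-4 + O)*(7 + O))
(-2160/538 + q(w(2, 0))) - 1337 = (-2160/538 + (-28 + 0**2 + 3*0)) - 1337 = (-2160*1/538 + (-28 + 0 + 0)) - 1337 = (-1080/269 - 28) - 1337 = -8612/269 - 1337 = -368265/269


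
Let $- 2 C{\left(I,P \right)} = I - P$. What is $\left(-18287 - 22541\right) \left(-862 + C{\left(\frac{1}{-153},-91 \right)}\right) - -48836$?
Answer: $\frac{5676317224}{153} \approx 3.71 \cdot 10^{7}$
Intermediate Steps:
$C{\left(I,P \right)} = \frac{P}{2} - \frac{I}{2}$ ($C{\left(I,P \right)} = - \frac{I - P}{2} = \frac{P}{2} - \frac{I}{2}$)
$\left(-18287 - 22541\right) \left(-862 + C{\left(\frac{1}{-153},-91 \right)}\right) - -48836 = \left(-18287 - 22541\right) \left(-862 + \left(\frac{1}{2} \left(-91\right) - \frac{1}{2 \left(-153\right)}\right)\right) - -48836 = - 40828 \left(-862 - \frac{6961}{153}\right) + 48836 = \left(-40828\right) \left(- \frac{138847}{153}\right) + 48836 = \frac{5668845316}{153} + 48836 = \frac{5676317224}{153}$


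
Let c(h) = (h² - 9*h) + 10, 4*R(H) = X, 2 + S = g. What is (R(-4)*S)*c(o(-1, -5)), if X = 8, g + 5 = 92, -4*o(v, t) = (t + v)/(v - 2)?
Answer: 5015/2 ≈ 2507.5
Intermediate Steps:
o(v, t) = -(t + v)/(4*(-2 + v)) (o(v, t) = -(t + v)/(4*(v - 2)) = -(t + v)/(4*(-2 + v)))
g = 87 (g = -5 + 92 = 87)
S = 85 (S = -2 + 87 = 85)
R(H) = 2 (R(H) = (¼)*8 = 2)
c(h) = 10 + h² - 9*h
(R(-4)*S)*c(o(-1, -5)) = (2*85)*(10 + ((-1*(-5) - 1*(-1))/(4*(-2 - 1)))² - 9*(-1*(-5) - 1*(-1))/(4*(-2 - 1))) = 170*(10 + ((¼)*(5 + 1)/(-3))² - 9*(5 + 1)/(4*(-3))) = 170*(10 + ((¼)*(-⅓)*6)² - 9*(-1)*6/(4*3)) = 170*(10 + (-½)² - 9*(-½)) = 170*(10 + ¼ + 9/2) = 170*(59/4) = 5015/2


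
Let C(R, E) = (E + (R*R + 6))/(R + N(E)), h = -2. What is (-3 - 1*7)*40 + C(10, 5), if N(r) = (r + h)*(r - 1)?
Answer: -8689/22 ≈ -394.95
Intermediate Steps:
N(r) = (-1 + r)*(-2 + r) (N(r) = (r - 2)*(r - 1) = (-2 + r)*(-1 + r) = (-1 + r)*(-2 + r))
C(R, E) = (6 + E + R²)/(2 + R + E² - 3*E) (C(R, E) = (E + (R*R + 6))/(R + (2 + E² - 3*E)) = (E + (R² + 6))/(2 + R + E² - 3*E) = (E + (6 + R²))/(2 + R + E² - 3*E) = (6 + E + R²)/(2 + R + E² - 3*E))
(-3 - 1*7)*40 + C(10, 5) = (-3 - 1*7)*40 + (6 + 5 + 10²)/(2 + 10 + 5² - 3*5) = (-3 - 7)*40 + (6 + 5 + 100)/(2 + 10 + 25 - 15) = -10*40 + 111/22 = -400 + (1/22)*111 = -400 + 111/22 = -8689/22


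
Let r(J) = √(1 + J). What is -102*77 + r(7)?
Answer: -7854 + 2*√2 ≈ -7851.2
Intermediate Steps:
-102*77 + r(7) = -102*77 + √(1 + 7) = -7854 + √8 = -7854 + 2*√2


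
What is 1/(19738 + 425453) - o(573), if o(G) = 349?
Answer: -155371658/445191 ≈ -349.00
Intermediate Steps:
1/(19738 + 425453) - o(573) = 1/(19738 + 425453) - 1*349 = 1/445191 - 349 = -155371658/445191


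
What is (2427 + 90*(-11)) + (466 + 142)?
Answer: 2045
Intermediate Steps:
(2427 + 90*(-11)) + (466 + 142) = (2427 - 990) + 608 = 1437 + 608 = 2045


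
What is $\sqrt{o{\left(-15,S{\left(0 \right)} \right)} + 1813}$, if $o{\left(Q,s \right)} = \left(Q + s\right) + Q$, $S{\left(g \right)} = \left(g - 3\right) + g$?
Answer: $2 \sqrt{445} \approx 42.19$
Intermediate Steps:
$S{\left(g \right)} = -3 + 2 g$ ($S{\left(g \right)} = \left(-3 + g\right) + g = -3 + 2 g$)
$o{\left(Q,s \right)} = s + 2 Q$
$\sqrt{o{\left(-15,S{\left(0 \right)} \right)} + 1813} = \sqrt{\left(\left(-3 + 2 \cdot 0\right) + 2 \left(-15\right)\right) + 1813} = \sqrt{\left(\left(-3 + 0\right) - 30\right) + 1813} = \sqrt{\left(-3 - 30\right) + 1813} = \sqrt{-33 + 1813} = \sqrt{1780} = 2 \sqrt{445}$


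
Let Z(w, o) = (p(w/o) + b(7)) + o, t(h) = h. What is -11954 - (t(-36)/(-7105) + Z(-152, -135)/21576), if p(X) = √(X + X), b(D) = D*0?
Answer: -21063424063/1762040 - √285/242730 ≈ -11954.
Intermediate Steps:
b(D) = 0
p(X) = √2*√X (p(X) = √(2*X) = √2*√X)
Z(w, o) = o + √2*√(w/o) (Z(w, o) = (√2*√(w/o) + 0) + o = √2*√(w/o) + o = o + √2*√(w/o))
-11954 - (t(-36)/(-7105) + Z(-152, -135)/21576) = -11954 - (-36/(-7105) + (-135 + √2*√(-152/(-135)))/21576) = -11954 - (-36*(-1/7105) + (-135 + √2*√(-152*(-1/135)))*(1/21576)) = -11954 - (36/7105 + (-135 + √2*√(152/135))*(1/21576)) = -11954 - (36/7105 + (-135 + √2*(2*√570/45))*(1/21576)) = -11954 - (36/7105 + (-135 + 4*√285/45)*(1/21576)) = -11954 - (36/7105 + (-45/7192 + √285/242730)) = -11954 - (-2097/1762040 + √285/242730) = -11954 + (2097/1762040 - √285/242730) = -21063424063/1762040 - √285/242730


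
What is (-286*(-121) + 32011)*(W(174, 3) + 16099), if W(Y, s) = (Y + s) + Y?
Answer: 1095849650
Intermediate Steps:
W(Y, s) = s + 2*Y
(-286*(-121) + 32011)*(W(174, 3) + 16099) = (-286*(-121) + 32011)*((3 + 2*174) + 16099) = (34606 + 32011)*((3 + 348) + 16099) = 66617*(351 + 16099) = 66617*16450 = 1095849650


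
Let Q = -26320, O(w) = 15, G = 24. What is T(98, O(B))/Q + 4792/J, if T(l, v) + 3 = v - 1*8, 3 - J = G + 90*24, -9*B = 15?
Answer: -31533541/14350980 ≈ -2.1973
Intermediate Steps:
B = -5/3 (B = -⅑*15 = -5/3 ≈ -1.6667)
J = -2181 (J = 3 - (24 + 90*24) = 3 - (24 + 2160) = 3 - 1*2184 = 3 - 2184 = -2181)
T(l, v) = -11 + v (T(l, v) = -3 + (v - 1*8) = -3 + (v - 8) = -3 + (-8 + v) = -11 + v)
T(98, O(B))/Q + 4792/J = (-11 + 15)/(-26320) + 4792/(-2181) = 4*(-1/26320) + 4792*(-1/2181) = -1/6580 - 4792/2181 = -31533541/14350980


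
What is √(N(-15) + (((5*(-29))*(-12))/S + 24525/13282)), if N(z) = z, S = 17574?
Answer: I*√23492549254570/1341482 ≈ 3.6131*I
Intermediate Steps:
√(N(-15) + (((5*(-29))*(-12))/S + 24525/13282)) = √(-15 + (((5*(-29))*(-12))/17574 + 24525/13282)) = √(-15 + (-145*(-12)*(1/17574) + 24525*(1/13282))) = √(-15 + (1740*(1/17574) + 24525/13282)) = √(-15 + (10/101 + 24525/13282)) = √(-15 + 2609845/1341482) = √(-17512385/1341482) = I*√23492549254570/1341482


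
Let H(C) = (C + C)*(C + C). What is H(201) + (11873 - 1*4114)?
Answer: 169363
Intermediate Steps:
H(C) = 4*C² (H(C) = (2*C)*(2*C) = 4*C²)
H(201) + (11873 - 1*4114) = 4*201² + (11873 - 1*4114) = 4*40401 + (11873 - 4114) = 161604 + 7759 = 169363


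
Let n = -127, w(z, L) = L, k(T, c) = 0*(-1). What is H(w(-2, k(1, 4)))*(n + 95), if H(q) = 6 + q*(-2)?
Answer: -192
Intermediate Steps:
k(T, c) = 0
H(q) = 6 - 2*q
H(w(-2, k(1, 4)))*(n + 95) = (6 - 2*0)*(-127 + 95) = (6 + 0)*(-32) = 6*(-32) = -192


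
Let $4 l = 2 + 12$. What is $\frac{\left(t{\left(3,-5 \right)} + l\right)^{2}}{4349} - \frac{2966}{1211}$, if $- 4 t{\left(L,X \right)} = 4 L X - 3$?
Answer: $- \frac{199206125}{84266224} \approx -2.364$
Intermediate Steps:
$t{\left(L,X \right)} = \frac{3}{4} - L X$ ($t{\left(L,X \right)} = - \frac{4 L X - 3}{4} = - \frac{-3 + 4 L X}{4} = \frac{3}{4} - L X$)
$l = \frac{7}{2}$ ($l = \frac{2 + 12}{4} = \frac{1}{4} \cdot 14 = \frac{7}{2} \approx 3.5$)
$\frac{\left(t{\left(3,-5 \right)} + l\right)^{2}}{4349} - \frac{2966}{1211} = \frac{\left(\left(\frac{3}{4} - 3 \left(-5\right)\right) + \frac{7}{2}\right)^{2}}{4349} - \frac{2966}{1211} = \left(\left(\frac{3}{4} + 15\right) + \frac{7}{2}\right)^{2} \cdot \frac{1}{4349} - \frac{2966}{1211} = \left(\frac{63}{4} + \frac{7}{2}\right)^{2} \cdot \frac{1}{4349} - \frac{2966}{1211} = \left(\frac{77}{4}\right)^{2} \cdot \frac{1}{4349} - \frac{2966}{1211} = \frac{5929}{16} \cdot \frac{1}{4349} - \frac{2966}{1211} = \frac{5929}{69584} - \frac{2966}{1211} = - \frac{199206125}{84266224}$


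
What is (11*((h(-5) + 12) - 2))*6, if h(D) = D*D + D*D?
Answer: 3960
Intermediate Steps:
h(D) = 2*D² (h(D) = D² + D² = 2*D²)
(11*((h(-5) + 12) - 2))*6 = (11*((2*(-5)² + 12) - 2))*6 = (11*((2*25 + 12) - 2))*6 = (11*((50 + 12) - 2))*6 = (11*(62 - 2))*6 = (11*60)*6 = 660*6 = 3960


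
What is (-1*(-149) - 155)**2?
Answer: 36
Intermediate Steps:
(-1*(-149) - 155)**2 = (149 - 155)**2 = (-6)**2 = 36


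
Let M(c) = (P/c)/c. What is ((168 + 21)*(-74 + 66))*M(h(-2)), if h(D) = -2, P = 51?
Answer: -19278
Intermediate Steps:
M(c) = 51/c² (M(c) = (51/c)/c = 51/c²)
((168 + 21)*(-74 + 66))*M(h(-2)) = ((168 + 21)*(-74 + 66))*(51/(-2)²) = (189*(-8))*(51*(¼)) = -1512*51/4 = -19278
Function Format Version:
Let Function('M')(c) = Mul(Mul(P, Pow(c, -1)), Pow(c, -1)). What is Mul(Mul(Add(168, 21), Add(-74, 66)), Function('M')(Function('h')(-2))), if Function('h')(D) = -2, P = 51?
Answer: -19278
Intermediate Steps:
Function('M')(c) = Mul(51, Pow(c, -2)) (Function('M')(c) = Mul(Mul(51, Pow(c, -1)), Pow(c, -1)) = Mul(51, Pow(c, -2)))
Mul(Mul(Add(168, 21), Add(-74, 66)), Function('M')(Function('h')(-2))) = Mul(Mul(Add(168, 21), Add(-74, 66)), Mul(51, Pow(-2, -2))) = Mul(Mul(189, -8), Mul(51, Rational(1, 4))) = Mul(-1512, Rational(51, 4)) = -19278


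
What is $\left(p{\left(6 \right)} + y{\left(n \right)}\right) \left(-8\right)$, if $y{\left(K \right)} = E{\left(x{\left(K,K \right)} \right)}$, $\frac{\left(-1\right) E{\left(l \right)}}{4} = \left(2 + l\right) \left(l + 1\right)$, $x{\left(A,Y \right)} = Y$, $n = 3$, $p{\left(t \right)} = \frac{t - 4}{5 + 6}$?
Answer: $\frac{7024}{11} \approx 638.54$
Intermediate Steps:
$p{\left(t \right)} = - \frac{4}{11} + \frac{t}{11}$ ($p{\left(t \right)} = \frac{-4 + t}{11} = \left(-4 + t\right) \frac{1}{11} = - \frac{4}{11} + \frac{t}{11}$)
$E{\left(l \right)} = - 4 \left(1 + l\right) \left(2 + l\right)$ ($E{\left(l \right)} = - 4 \left(2 + l\right) \left(l + 1\right) = - 4 \left(2 + l\right) \left(1 + l\right) = - 4 \left(1 + l\right) \left(2 + l\right)$)
$y{\left(K \right)} = -8 - 12 K - 4 K^{2}$
$\left(p{\left(6 \right)} + y{\left(n \right)}\right) \left(-8\right) = \left(\left(- \frac{4}{11} + \frac{1}{11} \cdot 6\right) - \left(44 + 36\right)\right) \left(-8\right) = \left(\left(- \frac{4}{11} + \frac{6}{11}\right) - 80\right) \left(-8\right) = \left(\frac{2}{11} - 80\right) \left(-8\right) = \left(- \frac{878}{11}\right) \left(-8\right) = \frac{7024}{11}$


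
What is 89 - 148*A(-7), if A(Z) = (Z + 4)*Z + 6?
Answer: -3907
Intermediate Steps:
A(Z) = 6 + Z*(4 + Z) (A(Z) = (4 + Z)*Z + 6 = Z*(4 + Z) + 6 = 6 + Z*(4 + Z))
89 - 148*A(-7) = 89 - 148*(6 + (-7)² + 4*(-7)) = 89 - 148*(6 + 49 - 28) = 89 - 148*27 = 89 - 3996 = -3907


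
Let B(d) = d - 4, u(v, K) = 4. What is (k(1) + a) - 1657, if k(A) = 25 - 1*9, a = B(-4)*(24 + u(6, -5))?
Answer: -1865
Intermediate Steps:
B(d) = -4 + d
a = -224 (a = (-4 - 4)*(24 + 4) = -8*28 = -224)
k(A) = 16 (k(A) = 25 - 9 = 16)
(k(1) + a) - 1657 = (16 - 224) - 1657 = -208 - 1657 = -1865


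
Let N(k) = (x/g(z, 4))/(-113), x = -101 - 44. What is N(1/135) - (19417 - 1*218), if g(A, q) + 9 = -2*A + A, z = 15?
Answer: -52067833/2712 ≈ -19199.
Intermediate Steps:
g(A, q) = -9 - A (g(A, q) = -9 + (-2*A + A) = -9 - A)
x = -145
N(k) = -145/2712 (N(k) = -145/(-9 - 1*15)/(-113) = -145/(-9 - 15)*(-1/113) = -145/(-24)*(-1/113) = -145*(-1/24)*(-1/113) = (145/24)*(-1/113) = -145/2712)
N(1/135) - (19417 - 1*218) = -145/2712 - (19417 - 1*218) = -145/2712 - (19417 - 218) = -145/2712 - 1*19199 = -145/2712 - 19199 = -52067833/2712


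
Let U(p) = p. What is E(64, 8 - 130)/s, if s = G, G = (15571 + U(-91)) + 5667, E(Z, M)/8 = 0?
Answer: 0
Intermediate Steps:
E(Z, M) = 0 (E(Z, M) = 8*0 = 0)
G = 21147 (G = (15571 - 91) + 5667 = 15480 + 5667 = 21147)
s = 21147
E(64, 8 - 130)/s = 0/21147 = 0*(1/21147) = 0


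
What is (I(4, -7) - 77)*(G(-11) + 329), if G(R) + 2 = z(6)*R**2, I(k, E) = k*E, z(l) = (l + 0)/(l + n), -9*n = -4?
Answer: -1338750/29 ≈ -46164.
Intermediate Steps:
n = 4/9 (n = -1/9*(-4) = 4/9 ≈ 0.44444)
z(l) = l/(4/9 + l) (z(l) = (l + 0)/(l + 4/9) = l/(4/9 + l))
I(k, E) = E*k
G(R) = -2 + 27*R**2/29 (G(R) = -2 + (9*6/(4 + 9*6))*R**2 = -2 + (9*6/(4 + 54))*R**2 = -2 + (9*6/58)*R**2 = -2 + (9*6*(1/58))*R**2 = -2 + 27*R**2/29)
(I(4, -7) - 77)*(G(-11) + 329) = (-7*4 - 77)*((-2 + (27/29)*(-11)**2) + 329) = (-28 - 77)*((-2 + (27/29)*121) + 329) = -105*((-2 + 3267/29) + 329) = -105*(3209/29 + 329) = -105*12750/29 = -1338750/29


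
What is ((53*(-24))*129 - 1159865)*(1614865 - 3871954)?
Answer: 2988279752817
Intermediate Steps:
((53*(-24))*129 - 1159865)*(1614865 - 3871954) = (-1272*129 - 1159865)*(-2257089) = (-164088 - 1159865)*(-2257089) = -1323953*(-2257089) = 2988279752817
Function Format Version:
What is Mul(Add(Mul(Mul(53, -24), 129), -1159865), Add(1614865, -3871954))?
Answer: 2988279752817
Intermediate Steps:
Mul(Add(Mul(Mul(53, -24), 129), -1159865), Add(1614865, -3871954)) = Mul(Add(Mul(-1272, 129), -1159865), -2257089) = Mul(Add(-164088, -1159865), -2257089) = Mul(-1323953, -2257089) = 2988279752817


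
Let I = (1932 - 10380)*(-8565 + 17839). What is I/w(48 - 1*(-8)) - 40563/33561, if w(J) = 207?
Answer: -32461774573/85767 ≈ -3.7849e+5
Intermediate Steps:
I = -78346752 (I = -8448*9274 = -78346752)
I/w(48 - 1*(-8)) - 40563/33561 = -78346752/207 - 40563/33561 = -78346752*1/207 - 40563*1/33561 = -26115584/69 - 4507/3729 = -32461774573/85767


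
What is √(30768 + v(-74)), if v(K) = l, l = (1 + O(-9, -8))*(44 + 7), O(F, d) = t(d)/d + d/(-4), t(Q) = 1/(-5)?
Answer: √12368910/20 ≈ 175.85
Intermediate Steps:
t(Q) = -⅕
O(F, d) = -d/4 - 1/(5*d) (O(F, d) = -1/(5*d) + d/(-4) = -1/(5*d) + d*(-¼) = -1/(5*d) - d/4 = -d/4 - 1/(5*d))
l = 6171/40 (l = (1 + (-¼*(-8) - ⅕/(-8)))*(44 + 7) = (1 + (2 - ⅕*(-⅛)))*51 = (1 + (2 + 1/40))*51 = (1 + 81/40)*51 = (121/40)*51 = 6171/40 ≈ 154.27)
v(K) = 6171/40
√(30768 + v(-74)) = √(30768 + 6171/40) = √(1236891/40) = √12368910/20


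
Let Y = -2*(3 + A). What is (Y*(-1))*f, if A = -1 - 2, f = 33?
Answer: 0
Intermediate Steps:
A = -3
Y = 0 (Y = -2*(3 - 3) = -2*0 = 0)
(Y*(-1))*f = (0*(-1))*33 = 0*33 = 0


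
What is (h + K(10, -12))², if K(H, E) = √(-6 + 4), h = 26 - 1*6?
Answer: (20 + I*√2)² ≈ 398.0 + 56.569*I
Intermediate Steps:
h = 20 (h = 26 - 6 = 20)
K(H, E) = I*√2 (K(H, E) = √(-2) = I*√2)
(h + K(10, -12))² = (20 + I*√2)²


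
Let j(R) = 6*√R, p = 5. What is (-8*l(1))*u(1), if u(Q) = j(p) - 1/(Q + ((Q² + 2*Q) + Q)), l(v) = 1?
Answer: 8/5 - 48*√5 ≈ -105.73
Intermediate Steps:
u(Q) = -1/(Q² + 4*Q) + 6*√5 (u(Q) = 6*√5 - 1/(Q + ((Q² + 2*Q) + Q)) = 6*√5 - 1/(Q + (Q² + 3*Q)) = 6*√5 - 1/(Q² + 4*Q) = -1/(Q² + 4*Q) + 6*√5)
(-8*l(1))*u(1) = (-8*1)*((-1 + 6*√5*1² + 24*1*√5)/(1*(4 + 1))) = -8*(-1 + 6*√5*1 + 24*√5)/5 = -8*(-1 + 6*√5 + 24*√5)/5 = -8*(-1 + 30*√5)/5 = -8*(-⅕ + 6*√5) = 8/5 - 48*√5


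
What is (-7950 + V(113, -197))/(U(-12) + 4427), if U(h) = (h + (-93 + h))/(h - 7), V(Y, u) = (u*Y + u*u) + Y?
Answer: 165509/84230 ≈ 1.9650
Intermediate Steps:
V(Y, u) = Y + u² + Y*u (V(Y, u) = (Y*u + u²) + Y = (u² + Y*u) + Y = Y + u² + Y*u)
U(h) = (-93 + 2*h)/(-7 + h)
(-7950 + V(113, -197))/(U(-12) + 4427) = (-7950 + (113 + (-197)² + 113*(-197)))/((-93 + 2*(-12))/(-7 - 12) + 4427) = (-7950 + (113 + 38809 - 22261))/((-93 - 24)/(-19) + 4427) = (-7950 + 16661)/(-1/19*(-117) + 4427) = 8711/(117/19 + 4427) = 8711/(84230/19) = 8711*(19/84230) = 165509/84230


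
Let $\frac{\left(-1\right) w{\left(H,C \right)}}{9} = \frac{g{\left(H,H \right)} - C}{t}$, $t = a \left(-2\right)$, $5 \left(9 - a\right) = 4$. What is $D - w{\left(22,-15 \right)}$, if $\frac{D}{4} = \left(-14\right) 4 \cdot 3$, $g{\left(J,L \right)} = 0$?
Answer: $- \frac{55779}{82} \approx -680.23$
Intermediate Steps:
$a = \frac{41}{5}$ ($a = 9 - \frac{4}{5} = \frac{41}{5} \approx 8.2$)
$t = - \frac{82}{5}$ ($t = \frac{41}{5} \left(-2\right) = - \frac{82}{5} \approx -16.4$)
$D = -672$ ($D = 4 \left(-14\right) 4 \cdot 3 = 4 \left(\left(-56\right) 3\right) = 4 \left(-168\right) = -672$)
$w{\left(H,C \right)} = - \frac{45 C}{82}$ ($w{\left(H,C \right)} = - 9 \frac{0 - C}{- \frac{82}{5}} = - 9 - C \left(- \frac{5}{82}\right) = - 9 \frac{5 C}{82} = - \frac{45 C}{82}$)
$D - w{\left(22,-15 \right)} = -672 - \left(- \frac{45}{82}\right) \left(-15\right) = -672 - \frac{675}{82} = - \frac{55779}{82}$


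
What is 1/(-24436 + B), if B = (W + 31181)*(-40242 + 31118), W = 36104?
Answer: -1/613932776 ≈ -1.6288e-9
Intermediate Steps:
B = -613908340 (B = (36104 + 31181)*(-40242 + 31118) = 67285*(-9124) = -613908340)
1/(-24436 + B) = 1/(-24436 - 613908340) = 1/(-613932776) = -1/613932776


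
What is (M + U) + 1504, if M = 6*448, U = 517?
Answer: 4709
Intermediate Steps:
M = 2688
(M + U) + 1504 = (2688 + 517) + 1504 = 3205 + 1504 = 4709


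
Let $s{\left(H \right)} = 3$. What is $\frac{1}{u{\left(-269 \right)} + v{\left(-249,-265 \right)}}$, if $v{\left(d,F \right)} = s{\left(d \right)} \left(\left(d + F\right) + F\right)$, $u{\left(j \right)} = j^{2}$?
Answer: $\frac{1}{70024} \approx 1.4281 \cdot 10^{-5}$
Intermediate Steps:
$v{\left(d,F \right)} = 3 d + 6 F$ ($v{\left(d,F \right)} = 3 \left(\left(d + F\right) + F\right) = 3 \left(\left(F + d\right) + F\right) = 3 \left(d + 2 F\right) = 3 d + 6 F$)
$\frac{1}{u{\left(-269 \right)} + v{\left(-249,-265 \right)}} = \frac{1}{\left(-269\right)^{2} + \left(3 \left(-249\right) + 6 \left(-265\right)\right)} = \frac{1}{72361 - 2337} = \frac{1}{70024}$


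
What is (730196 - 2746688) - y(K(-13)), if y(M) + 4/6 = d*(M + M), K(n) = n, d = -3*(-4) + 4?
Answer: -6048226/3 ≈ -2.0161e+6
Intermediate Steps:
d = 16 (d = 12 + 4 = 16)
y(M) = -2/3 + 32*M (y(M) = -2/3 + 16*(M + M) = -2/3 + 16*(2*M) = -2/3 + 32*M)
(730196 - 2746688) - y(K(-13)) = (730196 - 2746688) - (-2/3 + 32*(-13)) = -2016492 - (-2/3 - 416) = -2016492 - 1*(-1250/3) = -2016492 + 1250/3 = -6048226/3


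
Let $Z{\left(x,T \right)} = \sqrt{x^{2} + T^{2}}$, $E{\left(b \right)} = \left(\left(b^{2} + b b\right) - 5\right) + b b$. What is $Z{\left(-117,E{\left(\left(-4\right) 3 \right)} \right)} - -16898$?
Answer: $16898 + \sqrt{196018} \approx 17341.0$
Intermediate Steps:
$E{\left(b \right)} = -5 + 3 b^{2}$ ($E{\left(b \right)} = \left(\left(b^{2} + b^{2}\right) - 5\right) + b^{2} = \left(2 b^{2} - 5\right) + b^{2} = \left(-5 + 2 b^{2}\right) + b^{2} = -5 + 3 b^{2}$)
$Z{\left(x,T \right)} = \sqrt{T^{2} + x^{2}}$
$Z{\left(-117,E{\left(\left(-4\right) 3 \right)} \right)} - -16898 = \sqrt{\left(-5 + 3 \left(\left(-4\right) 3\right)^{2}\right)^{2} + \left(-117\right)^{2}} - -16898 = \sqrt{\left(-5 + 3 \left(-12\right)^{2}\right)^{2} + 13689} + 16898 = \sqrt{\left(-5 + 3 \cdot 144\right)^{2} + 13689} + 16898 = \sqrt{\left(-5 + 432\right)^{2} + 13689} + 16898 = \sqrt{427^{2} + 13689} + 16898 = \sqrt{182329 + 13689} + 16898 = \sqrt{196018} + 16898 = 16898 + \sqrt{196018}$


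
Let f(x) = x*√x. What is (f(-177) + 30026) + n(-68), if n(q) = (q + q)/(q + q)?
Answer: 30027 - 177*I*√177 ≈ 30027.0 - 2354.8*I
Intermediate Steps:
n(q) = 1 (n(q) = (2*q)/((2*q)) = (2*q)*(1/(2*q)) = 1)
f(x) = x^(3/2)
(f(-177) + 30026) + n(-68) = ((-177)^(3/2) + 30026) + 1 = (-177*I*√177 + 30026) + 1 = (30026 - 177*I*√177) + 1 = 30027 - 177*I*√177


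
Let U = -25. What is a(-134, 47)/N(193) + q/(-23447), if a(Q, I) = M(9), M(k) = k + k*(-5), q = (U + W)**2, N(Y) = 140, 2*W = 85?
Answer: -886967/3282580 ≈ -0.27020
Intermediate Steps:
W = 85/2 (W = (1/2)*85 = 85/2 ≈ 42.500)
q = 1225/4 (q = (-25 + 85/2)**2 = (35/2)**2 = 1225/4 ≈ 306.25)
M(k) = -4*k (M(k) = k - 5*k = -4*k)
a(Q, I) = -36 (a(Q, I) = -4*9 = -36)
a(-134, 47)/N(193) + q/(-23447) = -36/140 + (1225/4)/(-23447) = -36*1/140 + (1225/4)*(-1/23447) = -9/35 - 1225/93788 = -886967/3282580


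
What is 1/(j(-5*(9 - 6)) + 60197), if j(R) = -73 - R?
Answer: 1/60139 ≈ 1.6628e-5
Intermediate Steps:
1/(j(-5*(9 - 6)) + 60197) = 1/((-73 - (-5)*(9 - 6)) + 60197) = 1/((-73 - (-5)*3) + 60197) = 1/((-73 - 1*(-15)) + 60197) = 1/((-73 + 15) + 60197) = 1/(-58 + 60197) = 1/60139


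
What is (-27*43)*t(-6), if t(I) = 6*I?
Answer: 41796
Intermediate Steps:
(-27*43)*t(-6) = (-27*43)*(6*(-6)) = -1161*(-36) = 41796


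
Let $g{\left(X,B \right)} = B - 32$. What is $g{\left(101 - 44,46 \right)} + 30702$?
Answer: $30716$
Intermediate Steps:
$g{\left(X,B \right)} = -32 + B$
$g{\left(101 - 44,46 \right)} + 30702 = \left(-32 + 46\right) + 30702 = 14 + 30702 = 30716$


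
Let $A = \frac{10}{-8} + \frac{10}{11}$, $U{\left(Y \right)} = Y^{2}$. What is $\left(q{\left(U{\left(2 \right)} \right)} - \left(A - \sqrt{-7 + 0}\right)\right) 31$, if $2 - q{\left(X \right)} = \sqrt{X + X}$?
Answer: $\frac{3193}{44} - 62 \sqrt{2} + 31 i \sqrt{7} \approx -15.113 + 82.018 i$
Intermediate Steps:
$A = - \frac{15}{44}$ ($A = 10 \left(- \frac{1}{8}\right) + 10 \cdot \frac{1}{11} = - \frac{5}{4} + \frac{10}{11} = - \frac{15}{44} \approx -0.34091$)
$q{\left(X \right)} = 2 - \sqrt{2} \sqrt{X}$ ($q{\left(X \right)} = 2 - \sqrt{X + X} = 2 - \sqrt{2 X} = 2 - \sqrt{2} \sqrt{X}$)
$\left(q{\left(U{\left(2 \right)} \right)} - \left(A - \sqrt{-7 + 0}\right)\right) 31 = \left(\left(2 - \sqrt{2} \sqrt{2^{2}}\right) + \left(\sqrt{-7 + 0} - - \frac{15}{44}\right)\right) 31 = \left(\left(2 - \sqrt{2} \sqrt{4}\right) + \left(\sqrt{-7} + \frac{15}{44}\right)\right) 31 = \left(\left(2 - \sqrt{2} \cdot 2\right) + \left(i \sqrt{7} + \frac{15}{44}\right)\right) 31 = \left(\left(2 - 2 \sqrt{2}\right) + \left(\frac{15}{44} + i \sqrt{7}\right)\right) 31 = \left(\frac{103}{44} - 2 \sqrt{2} + i \sqrt{7}\right) 31 = \frac{3193}{44} - 62 \sqrt{2} + 31 i \sqrt{7}$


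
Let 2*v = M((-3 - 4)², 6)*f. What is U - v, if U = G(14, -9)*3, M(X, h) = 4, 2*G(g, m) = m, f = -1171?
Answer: 4657/2 ≈ 2328.5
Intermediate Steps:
G(g, m) = m/2
U = -27/2 (U = ((½)*(-9))*3 = -9/2*3 = -27/2 ≈ -13.500)
v = -2342 (v = (4*(-1171))/2 = (½)*(-4684) = -2342)
U - v = -27/2 - 1*(-2342) = -27/2 + 2342 = 4657/2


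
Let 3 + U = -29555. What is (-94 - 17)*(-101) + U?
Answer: -18347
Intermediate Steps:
U = -29558 (U = -3 - 29555 = -29558)
(-94 - 17)*(-101) + U = (-94 - 17)*(-101) - 29558 = -111*(-101) - 29558 = 11211 - 29558 = -18347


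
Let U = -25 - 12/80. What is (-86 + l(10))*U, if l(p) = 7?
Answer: 39737/20 ≈ 1986.8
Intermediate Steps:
U = -503/20 (U = -25 - 12*1/80 = -25 - 3/20 = -503/20 ≈ -25.150)
(-86 + l(10))*U = (-86 + 7)*(-503/20) = -79*(-503/20) = 39737/20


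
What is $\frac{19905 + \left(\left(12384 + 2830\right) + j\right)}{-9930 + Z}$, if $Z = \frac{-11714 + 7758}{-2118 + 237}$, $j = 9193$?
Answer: $- \frac{41675436}{9337187} \approx -4.4634$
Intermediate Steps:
$Z = \frac{3956}{1881}$ ($Z = - \frac{3956}{-1881} = \left(-3956\right) \left(- \frac{1}{1881}\right) = \frac{3956}{1881} \approx 2.1031$)
$\frac{19905 + \left(\left(12384 + 2830\right) + j\right)}{-9930 + Z} = \frac{19905 + \left(\left(12384 + 2830\right) + 9193\right)}{-9930 + \frac{3956}{1881}} = \frac{19905 + \left(15214 + 9193\right)}{- \frac{18674374}{1881}} = \left(19905 + 24407\right) \left(- \frac{1881}{18674374}\right) = 44312 \left(- \frac{1881}{18674374}\right) = - \frac{41675436}{9337187}$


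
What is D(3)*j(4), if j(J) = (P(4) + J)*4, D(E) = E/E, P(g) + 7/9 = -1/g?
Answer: 107/9 ≈ 11.889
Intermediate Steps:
P(g) = -7/9 - 1/g
D(E) = 1
j(J) = -37/9 + 4*J (j(J) = ((-7/9 - 1/4) + J)*4 = (-37/36 + J)*4 = -37/9 + 4*J)
D(3)*j(4) = 1*(-37/9 + 4*4) = 1*(-37/9 + 16) = 1*(107/9) = 107/9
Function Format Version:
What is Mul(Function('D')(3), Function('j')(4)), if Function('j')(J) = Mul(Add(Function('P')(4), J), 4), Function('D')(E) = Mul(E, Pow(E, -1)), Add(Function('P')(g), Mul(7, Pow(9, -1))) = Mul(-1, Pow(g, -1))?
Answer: Rational(107, 9) ≈ 11.889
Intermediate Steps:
Function('P')(g) = Add(Rational(-7, 9), Mul(-1, Pow(g, -1)))
Function('D')(E) = 1
Function('j')(J) = Add(Rational(-37, 9), Mul(4, J)) (Function('j')(J) = Mul(Add(Add(Rational(-7, 9), Mul(-1, Pow(4, -1))), J), 4) = Mul(Add(Add(Rational(-7, 9), Mul(-1, Rational(1, 4))), J), 4) = Mul(Add(Add(Rational(-7, 9), Rational(-1, 4)), J), 4) = Mul(Add(Rational(-37, 36), J), 4) = Add(Rational(-37, 9), Mul(4, J)))
Mul(Function('D')(3), Function('j')(4)) = Mul(1, Add(Rational(-37, 9), Mul(4, 4))) = Mul(1, Add(Rational(-37, 9), 16)) = Mul(1, Rational(107, 9)) = Rational(107, 9)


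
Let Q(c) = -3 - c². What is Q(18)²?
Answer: 106929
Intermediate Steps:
Q(18)² = (-3 - 1*18²)² = (-3 - 1*324)² = (-3 - 324)² = (-327)² = 106929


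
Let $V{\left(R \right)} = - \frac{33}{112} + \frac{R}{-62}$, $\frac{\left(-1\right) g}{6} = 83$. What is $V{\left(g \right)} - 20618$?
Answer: $- \frac{71558831}{3472} \approx -20610.0$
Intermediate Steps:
$g = -498$ ($g = \left(-6\right) 83 = -498$)
$V{\left(R \right)} = - \frac{33}{112} - \frac{R}{62}$ ($V{\left(R \right)} = \left(-33\right) \frac{1}{112} + R \left(- \frac{1}{62}\right) = - \frac{33}{112} - \frac{R}{62}$)
$V{\left(g \right)} - 20618 = \left(- \frac{33}{112} - - \frac{249}{31}\right) - 20618 = \left(- \frac{33}{112} + \frac{249}{31}\right) - 20618 = \frac{26865}{3472} - 20618 = - \frac{71558831}{3472}$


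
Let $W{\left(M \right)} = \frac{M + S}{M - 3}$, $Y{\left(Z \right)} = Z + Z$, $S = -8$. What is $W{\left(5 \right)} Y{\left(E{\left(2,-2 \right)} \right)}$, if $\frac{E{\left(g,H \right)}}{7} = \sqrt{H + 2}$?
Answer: $0$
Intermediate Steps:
$E{\left(g,H \right)} = 7 \sqrt{2 + H}$ ($E{\left(g,H \right)} = 7 \sqrt{H + 2} = 7 \sqrt{2 + H}$)
$Y{\left(Z \right)} = 2 Z$
$W{\left(M \right)} = \frac{-8 + M}{-3 + M}$ ($W{\left(M \right)} = \frac{M - 8}{M - 3} = \frac{-8 + M}{-3 + M}$)
$W{\left(5 \right)} Y{\left(E{\left(2,-2 \right)} \right)} = \frac{-8 + 5}{-3 + 5} \cdot 2 \cdot 7 \sqrt{2 - 2} = \frac{1}{2} \left(-3\right) 2 \cdot 7 \sqrt{0} = \frac{1}{2} \left(-3\right) 2 \cdot 7 \cdot 0 = - \frac{3 \cdot 2 \cdot 0}{2} = \left(- \frac{3}{2}\right) 0 = 0$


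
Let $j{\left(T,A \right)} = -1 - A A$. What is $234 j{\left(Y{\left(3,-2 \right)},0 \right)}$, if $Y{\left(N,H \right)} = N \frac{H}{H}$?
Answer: $-234$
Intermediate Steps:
$Y{\left(N,H \right)} = N$ ($Y{\left(N,H \right)} = N 1 = N$)
$j{\left(T,A \right)} = -1 - A^{2}$
$234 j{\left(Y{\left(3,-2 \right)},0 \right)} = 234 \left(-1 - 0^{2}\right) = 234 \left(-1 - 0\right) = 234 \left(-1 + 0\right) = 234 \left(-1\right) = -234$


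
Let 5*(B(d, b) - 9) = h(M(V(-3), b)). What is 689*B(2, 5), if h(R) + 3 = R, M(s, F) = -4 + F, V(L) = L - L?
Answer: 29627/5 ≈ 5925.4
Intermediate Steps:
V(L) = 0
h(R) = -3 + R
B(d, b) = 38/5 + b/5 (B(d, b) = 9 + (-3 + (-4 + b))/5 = 9 + (-7 + b)/5 = 9 + (-7/5 + b/5) = 38/5 + b/5)
689*B(2, 5) = 689*(38/5 + (⅕)*5) = 689*(38/5 + 1) = 689*(43/5) = 29627/5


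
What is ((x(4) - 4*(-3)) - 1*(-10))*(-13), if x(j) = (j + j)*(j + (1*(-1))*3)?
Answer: -390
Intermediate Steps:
x(j) = 2*j*(-3 + j) (x(j) = (2*j)*(j - 1*3) = (2*j)*(j - 3) = (2*j)*(-3 + j) = 2*j*(-3 + j))
((x(4) - 4*(-3)) - 1*(-10))*(-13) = ((2*4*(-3 + 4) - 4*(-3)) - 1*(-10))*(-13) = ((2*4*1 + 12) + 10)*(-13) = ((8 + 12) + 10)*(-13) = (20 + 10)*(-13) = 30*(-13) = -390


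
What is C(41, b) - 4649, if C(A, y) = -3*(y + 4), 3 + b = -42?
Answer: -4526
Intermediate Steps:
b = -45 (b = -3 - 42 = -45)
C(A, y) = -12 - 3*y (C(A, y) = -3*(4 + y) = -12 - 3*y)
C(41, b) - 4649 = (-12 - 3*(-45)) - 4649 = (-12 + 135) - 4649 = 123 - 4649 = -4526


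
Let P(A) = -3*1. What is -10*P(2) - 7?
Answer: 23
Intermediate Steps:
P(A) = -3
-10*P(2) - 7 = -10*(-3) - 7 = 30 - 7 = 23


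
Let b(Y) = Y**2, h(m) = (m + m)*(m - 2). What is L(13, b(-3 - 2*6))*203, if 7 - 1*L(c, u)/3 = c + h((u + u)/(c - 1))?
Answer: -3250233/2 ≈ -1.6251e+6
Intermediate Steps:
h(m) = 2*m*(-2 + m) (h(m) = (2*m)*(-2 + m) = 2*m*(-2 + m))
L(c, u) = 21 - 3*c - 12*u*(-2 + 2*u/(-1 + c))/(-1 + c) (L(c, u) = 21 - 3*(c + 2*((u + u)/(c - 1))*(-2 + (u + u)/(c - 1))) = 21 - 3*(c + 2*((2*u)/(-1 + c))*(-2 + (2*u)/(-1 + c))) = 21 - 3*(c + 2*(2*u/(-1 + c))*(-2 + 2*u/(-1 + c))) = 21 - 3*(c + 4*u*(-2 + 2*u/(-1 + c))/(-1 + c)) = 21 + (-3*c - 12*u*(-2 + 2*u/(-1 + c))/(-1 + c)) = 21 - 3*c - 12*u*(-2 + 2*u/(-1 + c))/(-1 + c))
L(13, b(-3 - 2*6))*203 = (3*((-1 + 13)**2*(7 - 1*13) - 8*(-3 - 2*6)**2*(1 + (-3 - 2*6)**2 - 1*13))/(-1 + 13)**2)*203 = (3*(12**2*(7 - 13) - 8*(-3 - 12)**2*(1 + (-3 - 12)**2 - 13))/12**2)*203 = (3*(1/144)*(144*(-6) - 8*(-15)**2*(1 + (-15)**2 - 13)))*203 = (3*(1/144)*(-864 - 8*225*(1 + 225 - 13)))*203 = (3*(1/144)*(-864 - 8*225*213))*203 = (3*(1/144)*(-864 - 383400))*203 = (3*(1/144)*(-384264))*203 = -16011/2*203 = -3250233/2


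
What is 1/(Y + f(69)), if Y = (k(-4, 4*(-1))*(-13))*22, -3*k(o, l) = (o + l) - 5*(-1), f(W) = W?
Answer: -1/217 ≈ -0.0046083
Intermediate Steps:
k(o, l) = -5/3 - l/3 - o/3 (k(o, l) = -((o + l) - 5*(-1))/3 = -((l + o) + 5)/3 = -(5 + l + o)/3 = -5/3 - l/3 - o/3)
Y = -286 (Y = ((-5/3 - 4*(-1)/3 - ⅓*(-4))*(-13))*22 = ((-5/3 - ⅓*(-4) + 4/3)*(-13))*22 = ((-5/3 + 4/3 + 4/3)*(-13))*22 = (1*(-13))*22 = -13*22 = -286)
1/(Y + f(69)) = 1/(-286 + 69) = 1/(-217) = -1/217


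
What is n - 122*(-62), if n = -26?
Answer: 7538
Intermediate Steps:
n - 122*(-62) = -26 - 122*(-62) = -26 + 7564 = 7538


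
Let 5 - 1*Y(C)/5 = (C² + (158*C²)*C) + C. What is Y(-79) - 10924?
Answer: 389459101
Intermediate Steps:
Y(C) = 25 - 790*C³ - 5*C - 5*C² (Y(C) = 25 - 5*((C² + (158*C²)*C) + C) = 25 - 5*((C² + 158*C³) + C) = 25 - 5*(C + C² + 158*C³) = 25 + (-790*C³ - 5*C - 5*C²) = 25 - 790*C³ - 5*C - 5*C²)
Y(-79) - 10924 = (25 - 790*(-79)³ - 5*(-79) - 5*(-79)²) - 10924 = (25 - 790*(-493039) + 395 - 5*6241) - 10924 = (25 + 389500810 + 395 - 31205) - 10924 = 389470025 - 10924 = 389459101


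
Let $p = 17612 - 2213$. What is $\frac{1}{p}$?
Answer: $\frac{1}{15399} \approx 6.4939 \cdot 10^{-5}$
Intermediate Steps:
$p = 15399$ ($p = 17612 - 2213 = 15399$)
$\frac{1}{p} = \frac{1}{15399}$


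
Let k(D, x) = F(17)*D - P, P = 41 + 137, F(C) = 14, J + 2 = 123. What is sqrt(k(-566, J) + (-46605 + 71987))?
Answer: 24*sqrt(30) ≈ 131.45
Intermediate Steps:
J = 121 (J = -2 + 123 = 121)
P = 178
k(D, x) = -178 + 14*D (k(D, x) = 14*D - 1*178 = 14*D - 178 = -178 + 14*D)
sqrt(k(-566, J) + (-46605 + 71987)) = sqrt((-178 + 14*(-566)) + (-46605 + 71987)) = sqrt((-178 - 7924) + 25382) = sqrt(-8102 + 25382) = sqrt(17280) = 24*sqrt(30)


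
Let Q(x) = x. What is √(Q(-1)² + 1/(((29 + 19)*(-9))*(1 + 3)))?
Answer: √5181/72 ≈ 0.99971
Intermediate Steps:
√(Q(-1)² + 1/(((29 + 19)*(-9))*(1 + 3))) = √((-1)² + 1/(((29 + 19)*(-9))*(1 + 3))) = √(1 + 1/((48*(-9))*4)) = √(1 + 1/(-432*4)) = √(1 + 1/(-1728)) = √(1 - 1/1728) = √(1727/1728) = √5181/72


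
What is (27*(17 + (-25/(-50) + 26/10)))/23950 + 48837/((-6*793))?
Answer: -1945106639/189923500 ≈ -10.242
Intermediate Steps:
(27*(17 + (-25/(-50) + 26/10)))/23950 + 48837/((-6*793)) = (27*(17 + (-25*(-1/50) + 26*(⅒))))*(1/23950) + 48837/(-4758) = (27*(17 + (½ + 13/5)))*(1/23950) + 48837*(-1/4758) = (27*(17 + 31/10))*(1/23950) - 16279/1586 = (27*(201/10))*(1/23950) - 16279/1586 = (5427/10)*(1/23950) - 16279/1586 = 5427/239500 - 16279/1586 = -1945106639/189923500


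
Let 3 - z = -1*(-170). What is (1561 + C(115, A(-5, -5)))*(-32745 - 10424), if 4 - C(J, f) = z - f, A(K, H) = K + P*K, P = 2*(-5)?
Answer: -76711313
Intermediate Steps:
P = -10
z = -167 (z = 3 - (-1)*(-170) = 3 - 1*170 = 3 - 170 = -167)
A(K, H) = -9*K (A(K, H) = K - 10*K = -9*K)
C(J, f) = 171 + f (C(J, f) = 4 - (-167 - f) = 4 + (167 + f) = 171 + f)
(1561 + C(115, A(-5, -5)))*(-32745 - 10424) = (1561 + (171 - 9*(-5)))*(-32745 - 10424) = (1561 + (171 + 45))*(-43169) = (1561 + 216)*(-43169) = 1777*(-43169) = -76711313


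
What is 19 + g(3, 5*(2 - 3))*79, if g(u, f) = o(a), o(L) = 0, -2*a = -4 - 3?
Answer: 19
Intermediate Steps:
a = 7/2 (a = -(-4 - 3)/2 = -½*(-7) = 7/2 ≈ 3.5000)
g(u, f) = 0
19 + g(3, 5*(2 - 3))*79 = 19 + 0*79 = 19 + 0 = 19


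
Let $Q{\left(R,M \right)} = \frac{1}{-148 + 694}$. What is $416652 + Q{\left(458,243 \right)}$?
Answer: $\frac{227491993}{546} \approx 4.1665 \cdot 10^{5}$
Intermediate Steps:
$Q{\left(R,M \right)} = \frac{1}{546}$
$416652 + Q{\left(458,243 \right)} = 416652 + \frac{1}{546} = \frac{227491993}{546}$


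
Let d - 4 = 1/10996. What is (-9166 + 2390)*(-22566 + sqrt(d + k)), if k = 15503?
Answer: 152907216 - 3388*sqrt(468745660777)/2749 ≈ 1.5206e+8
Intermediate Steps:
d = 43985/10996 (d = 4 + 1/10996 = 43985/10996 ≈ 4.0001)
(-9166 + 2390)*(-22566 + sqrt(d + k)) = (-9166 + 2390)*(-22566 + sqrt(43985/10996 + 15503)) = -6776*(-22566 + sqrt(170514973/10996)) = -6776*(-22566 + sqrt(468745660777)/5498) = 152907216 - 3388*sqrt(468745660777)/2749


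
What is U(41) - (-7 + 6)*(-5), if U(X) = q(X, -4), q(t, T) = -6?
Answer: -11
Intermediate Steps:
U(X) = -6
U(41) - (-7 + 6)*(-5) = -6 - (-7 + 6)*(-5) = -6 - (-1)*(-5) = -6 - 1*5 = -6 - 5 = -11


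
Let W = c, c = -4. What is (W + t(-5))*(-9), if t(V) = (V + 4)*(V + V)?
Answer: -54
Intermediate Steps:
t(V) = 2*V*(4 + V) (t(V) = (4 + V)*(2*V) = 2*V*(4 + V))
W = -4
(W + t(-5))*(-9) = (-4 + 2*(-5)*(4 - 5))*(-9) = (-4 + 2*(-5)*(-1))*(-9) = (-4 + 10)*(-9) = 6*(-9) = -54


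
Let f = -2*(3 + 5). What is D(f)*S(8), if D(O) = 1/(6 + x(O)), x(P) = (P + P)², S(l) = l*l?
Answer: 32/515 ≈ 0.062136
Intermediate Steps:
S(l) = l²
x(P) = 4*P² (x(P) = (2*P)² = 4*P²)
f = -16 (f = -2*8 = -16)
D(O) = 1/(6 + 4*O²)
D(f)*S(8) = (1/(2*(3 + 2*(-16)²)))*8² = (1/(2*(3 + 2*256)))*64 = (1/(2*(3 + 512)))*64 = ((½)/515)*64 = ((½)*(1/515))*64 = (1/1030)*64 = 32/515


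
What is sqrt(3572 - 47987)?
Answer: 3*I*sqrt(4935) ≈ 210.75*I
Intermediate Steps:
sqrt(3572 - 47987) = sqrt(-44415) = 3*I*sqrt(4935)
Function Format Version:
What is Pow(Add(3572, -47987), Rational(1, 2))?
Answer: Mul(3, I, Pow(4935, Rational(1, 2))) ≈ Mul(210.75, I)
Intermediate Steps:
Pow(Add(3572, -47987), Rational(1, 2)) = Pow(-44415, Rational(1, 2)) = Mul(3, I, Pow(4935, Rational(1, 2)))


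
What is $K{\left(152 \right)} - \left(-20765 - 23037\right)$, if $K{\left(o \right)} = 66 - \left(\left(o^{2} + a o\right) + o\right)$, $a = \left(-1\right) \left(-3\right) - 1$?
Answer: $20308$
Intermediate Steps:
$a = 2$ ($a = 3 - 1 = 2$)
$K{\left(o \right)} = 66 - o^{2} - 3 o$ ($K{\left(o \right)} = 66 - \left(\left(o^{2} + 2 o\right) + o\right) = 66 - \left(o^{2} + 3 o\right) = 66 - o^{2} - 3 o$)
$K{\left(152 \right)} - \left(-20765 - 23037\right) = \left(66 - 152^{2} - 456\right) - \left(-20765 - 23037\right) = \left(66 - 23104 - 456\right) - \left(-20765 - 23037\right) = \left(66 - 23104 - 456\right) - -43802 = -23494 + 43802 = 20308$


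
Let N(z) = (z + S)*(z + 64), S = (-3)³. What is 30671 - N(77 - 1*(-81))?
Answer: 1589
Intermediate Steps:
S = -27
N(z) = (-27 + z)*(64 + z) (N(z) = (z - 27)*(z + 64) = (-27 + z)*(64 + z))
30671 - N(77 - 1*(-81)) = 30671 - (-1728 + (77 - 1*(-81))² + 37*(77 - 1*(-81))) = 30671 - (-1728 + (77 + 81)² + 37*(77 + 81)) = 30671 - (-1728 + 158² + 37*158) = 30671 - (-1728 + 24964 + 5846) = 30671 - 1*29082 = 30671 - 29082 = 1589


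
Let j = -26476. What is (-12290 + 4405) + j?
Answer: -34361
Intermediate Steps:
(-12290 + 4405) + j = (-12290 + 4405) - 26476 = -7885 - 26476 = -34361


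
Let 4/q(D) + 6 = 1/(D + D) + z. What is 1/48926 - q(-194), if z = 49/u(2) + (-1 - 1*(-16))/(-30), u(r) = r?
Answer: -75926169/341650258 ≈ -0.22223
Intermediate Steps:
z = 24 (z = 49/2 + (-1 - 1*(-16))/(-30) = 49*(1/2) + (-1 + 16)*(-1/30) = 49/2 + 15*(-1/30) = 49/2 - 1/2 = 24)
q(D) = 4/(18 + 1/(2*D)) (q(D) = 4/(-6 + (1/(D + D) + 24)) = 4/(-6 + (1/(2*D) + 24)) = 4/(-6 + (24 + 1/(2*D))) = 4/(18 + 1/(2*D)))
1/48926 - q(-194) = 1/48926 - 8*(-194)/(1 + 36*(-194)) = 1/48926 - 8*(-194)/(1 - 6984) = 1/48926 - 8*(-194)/(-6983) = 1/48926 - 8*(-194)*(-1)/6983 = 1/48926 - 1*1552/6983 = 1/48926 - 1552/6983 = -75926169/341650258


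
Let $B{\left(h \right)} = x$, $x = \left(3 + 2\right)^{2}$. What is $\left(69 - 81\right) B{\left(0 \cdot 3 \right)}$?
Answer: $-300$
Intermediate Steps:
$x = 25$ ($x = 5^{2} = 25$)
$B{\left(h \right)} = 25$
$\left(69 - 81\right) B{\left(0 \cdot 3 \right)} = \left(69 - 81\right) 25 = \left(-12\right) 25 = -300$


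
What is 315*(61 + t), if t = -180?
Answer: -37485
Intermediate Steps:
315*(61 + t) = 315*(61 - 180) = 315*(-119) = -37485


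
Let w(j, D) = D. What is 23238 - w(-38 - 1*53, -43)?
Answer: 23281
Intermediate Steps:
23238 - w(-38 - 1*53, -43) = 23238 - 1*(-43) = 23238 + 43 = 23281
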